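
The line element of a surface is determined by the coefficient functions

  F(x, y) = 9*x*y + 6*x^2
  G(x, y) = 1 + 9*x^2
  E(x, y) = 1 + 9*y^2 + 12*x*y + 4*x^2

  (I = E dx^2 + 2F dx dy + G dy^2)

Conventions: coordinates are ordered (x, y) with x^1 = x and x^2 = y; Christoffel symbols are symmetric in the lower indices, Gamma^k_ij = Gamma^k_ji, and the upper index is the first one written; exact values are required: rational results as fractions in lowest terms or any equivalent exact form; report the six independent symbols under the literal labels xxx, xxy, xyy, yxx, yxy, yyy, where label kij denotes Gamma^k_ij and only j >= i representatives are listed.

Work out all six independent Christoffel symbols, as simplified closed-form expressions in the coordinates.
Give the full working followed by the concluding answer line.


E = 1 + 9*y^2 + 12*x*y + 4*x^2; F = 9*x*y + 6*x^2; G = 1 + 9*x^2
Gamma^k_ij = (1/2) g^{kl} (d_i g_jl + d_j g_il - d_l g_ij), with g^inv = (1/(EG-F^2)) [[G, -F], [-F, E]]
first partials: E_x = 12*y + 8*x, E_y = 18*y + 12*x, F_x = 9*y + 12*x, F_y = 9*x, G_x = 18*x, G_y = 0
D = EG - F^2 = 1 + 9*y^2 + 12*x*y + 13*x^2
expanded: Gamma^x_xx = (G E_x - 2F F_x + F E_y)/(2D), Gamma^x_xy = (G E_y - F G_x)/(2D), Gamma^x_yy = (2G F_y - G G_x - F G_y)/(2D), Gamma^y_xx = (2E F_x - E E_y - F E_x)/(2D), Gamma^y_xy = (E G_x - F E_y)/(2D), Gamma^y_yy = (E G_y - 2F F_y + F G_x)/(2D); substitute and cancel common factors

Answer: Gamma_xxx = (4*x + 6*y)/(13*x^2 + 12*x*y + 9*y^2 + 1), Gamma_xxy = (6*x + 9*y)/(13*x^2 + 12*x*y + 9*y^2 + 1), Gamma_xyy = 0, Gamma_yxx = 6*x/(13*x^2 + 12*x*y + 9*y^2 + 1), Gamma_yxy = 9*x/(13*x^2 + 12*x*y + 9*y^2 + 1), Gamma_yyy = 0


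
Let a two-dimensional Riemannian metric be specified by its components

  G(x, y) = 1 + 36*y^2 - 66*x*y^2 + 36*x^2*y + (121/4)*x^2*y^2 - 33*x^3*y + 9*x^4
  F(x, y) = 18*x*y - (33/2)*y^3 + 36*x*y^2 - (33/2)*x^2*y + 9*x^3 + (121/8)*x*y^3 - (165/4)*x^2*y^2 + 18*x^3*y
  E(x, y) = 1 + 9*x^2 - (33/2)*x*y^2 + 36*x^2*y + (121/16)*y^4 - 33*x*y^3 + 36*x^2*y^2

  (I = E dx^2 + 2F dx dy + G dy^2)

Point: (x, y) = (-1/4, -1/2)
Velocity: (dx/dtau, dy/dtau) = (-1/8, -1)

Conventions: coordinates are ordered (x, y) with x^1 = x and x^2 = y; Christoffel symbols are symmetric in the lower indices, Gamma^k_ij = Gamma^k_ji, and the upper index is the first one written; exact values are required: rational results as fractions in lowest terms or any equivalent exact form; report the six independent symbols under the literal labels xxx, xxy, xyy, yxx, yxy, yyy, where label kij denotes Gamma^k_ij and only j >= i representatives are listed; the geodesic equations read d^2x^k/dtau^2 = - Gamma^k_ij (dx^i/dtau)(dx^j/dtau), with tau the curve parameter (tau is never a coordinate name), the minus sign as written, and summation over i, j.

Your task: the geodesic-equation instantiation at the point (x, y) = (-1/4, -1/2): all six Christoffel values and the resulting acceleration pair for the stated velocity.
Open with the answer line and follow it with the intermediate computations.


Answer: Gamma_xxx = 0, Gamma_xxy = -220/3513, Gamma_xyy = -1298/3513, Gamma_yxx = 0, Gamma_yxy = -1120/3513, Gamma_yyy = -6608/3513; accelerations (d^2x/dtau^2, d^2y/dtau^2) = (451/1171, 2296/1171)

E = 377/256, F = 77/32, G = 53/4 at the point
E_x = 0, E_y = -55/32, F_x = -55/64, F_y = -1209/128, G_x = -35/4, G_y = -413/8
EG - F^2 = 3513/256;  g^inv = (256/3513) * [[53/4, -77/32], [-77/32, 377/256]]
first-kind symbols [ij,l] = (1/2)(d_i g_jl + d_j g_il - d_l g_ij): [xx,x] = E_x/2 = 0, [xx,y] = F_x - E_y/2 = 0, [xy,x] = E_y/2 = -55/64, [xy,y] = G_x/2 = -35/8, [yy,x] = F_y - G_x/2 = -649/128, [yy,y] = G_y/2 = -413/16
Gamma^x_ij = (G*[ij,x] - F*[ij,y])/(EG - F^2), Gamma^y_ij = (E*[ij,y] - F*[ij,x])/(EG - F^2)
Gamma_xxx = 0, Gamma_xxy = -220/3513, Gamma_xyy = -1298/3513, Gamma_yxx = 0, Gamma_yxy = -1120/3513, Gamma_yyy = -6608/3513
d^2x/dtau^2 = -(Gamma_xxx*(-1/8)^2 + 2*Gamma_xxy*(-1/8)*(-1) + Gamma_xyy*(-1)^2) = 451/1171
d^2y/dtau^2 = -(Gamma_yxx*(-1/8)^2 + 2*Gamma_yxy*(-1/8)*(-1) + Gamma_yyy*(-1)^2) = 2296/1171


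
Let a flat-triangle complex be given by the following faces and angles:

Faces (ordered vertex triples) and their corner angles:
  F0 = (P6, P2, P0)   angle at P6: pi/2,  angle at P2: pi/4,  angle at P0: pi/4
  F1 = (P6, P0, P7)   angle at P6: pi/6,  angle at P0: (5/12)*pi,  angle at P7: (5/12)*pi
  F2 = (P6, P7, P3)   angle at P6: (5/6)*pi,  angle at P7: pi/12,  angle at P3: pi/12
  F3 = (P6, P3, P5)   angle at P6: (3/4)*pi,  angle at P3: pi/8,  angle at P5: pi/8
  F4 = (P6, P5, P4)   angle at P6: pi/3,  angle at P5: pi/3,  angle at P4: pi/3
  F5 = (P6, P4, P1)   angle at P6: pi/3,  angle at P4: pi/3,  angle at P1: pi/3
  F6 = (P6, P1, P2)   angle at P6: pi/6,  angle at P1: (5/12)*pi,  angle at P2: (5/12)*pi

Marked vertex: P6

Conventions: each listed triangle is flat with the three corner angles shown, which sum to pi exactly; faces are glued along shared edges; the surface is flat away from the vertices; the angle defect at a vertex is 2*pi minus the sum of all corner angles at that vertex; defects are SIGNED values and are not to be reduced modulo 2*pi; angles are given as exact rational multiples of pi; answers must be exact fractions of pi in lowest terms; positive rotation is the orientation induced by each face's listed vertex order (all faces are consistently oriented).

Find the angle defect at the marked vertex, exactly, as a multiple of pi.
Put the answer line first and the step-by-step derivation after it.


Answer: defect(P6) = (-13/12)*pi

Sum of corner angles at P6: (37/12)*pi
defect = 2*pi - (37/12)*pi


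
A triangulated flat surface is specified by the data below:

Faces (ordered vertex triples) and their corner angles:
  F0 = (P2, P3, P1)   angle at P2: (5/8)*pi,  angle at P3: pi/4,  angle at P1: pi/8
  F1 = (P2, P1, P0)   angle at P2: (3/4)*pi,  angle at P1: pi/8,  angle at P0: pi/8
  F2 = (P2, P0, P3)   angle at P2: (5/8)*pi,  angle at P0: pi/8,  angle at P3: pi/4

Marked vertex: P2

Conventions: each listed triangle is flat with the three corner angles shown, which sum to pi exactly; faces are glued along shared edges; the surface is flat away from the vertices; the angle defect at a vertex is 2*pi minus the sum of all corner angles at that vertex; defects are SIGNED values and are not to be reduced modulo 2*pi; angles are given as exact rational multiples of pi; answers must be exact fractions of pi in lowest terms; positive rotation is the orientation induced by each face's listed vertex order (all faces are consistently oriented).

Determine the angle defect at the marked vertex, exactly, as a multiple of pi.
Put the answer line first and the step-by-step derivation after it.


Answer: defect(P2) = 0

Sum of corner angles at P2: 2*pi
defect = 2*pi - 2*pi


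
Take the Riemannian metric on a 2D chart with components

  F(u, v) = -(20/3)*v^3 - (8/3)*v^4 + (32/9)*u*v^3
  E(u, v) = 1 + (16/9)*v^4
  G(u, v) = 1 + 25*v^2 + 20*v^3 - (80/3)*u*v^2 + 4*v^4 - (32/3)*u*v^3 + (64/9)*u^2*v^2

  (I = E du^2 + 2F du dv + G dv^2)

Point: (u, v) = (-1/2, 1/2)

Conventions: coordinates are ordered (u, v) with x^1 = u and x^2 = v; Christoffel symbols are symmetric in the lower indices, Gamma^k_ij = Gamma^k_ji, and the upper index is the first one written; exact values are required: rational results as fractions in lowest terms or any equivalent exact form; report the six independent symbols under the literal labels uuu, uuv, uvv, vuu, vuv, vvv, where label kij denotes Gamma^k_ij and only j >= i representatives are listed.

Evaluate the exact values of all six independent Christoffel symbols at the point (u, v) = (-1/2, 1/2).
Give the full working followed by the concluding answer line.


E = 10/9, F = -11/9, G = 130/9 at the point
E_u = 0, E_v = 8/9, F_u = 4/9, F_v = -23/3, G_u = -88/9, G_v = 550/9
EG - F^2 = 131/9;  g^inv = (9/131) * [[130/9, 11/9], [11/9, 10/9]]
first-kind symbols [ij,l] = (1/2)(d_i g_jl + d_j g_il - d_l g_ij): [uu,u] = E_u/2 = 0, [uu,v] = F_u - E_v/2 = 0, [uv,u] = E_v/2 = 4/9, [uv,v] = G_u/2 = -44/9, [vv,u] = F_v - G_u/2 = -25/9, [vv,v] = G_v/2 = 275/9
Gamma^u_ij = (G*[ij,u] - F*[ij,v])/(EG - F^2), Gamma^v_ij = (E*[ij,v] - F*[ij,u])/(EG - F^2)

Answer: Gamma_uuu = 0, Gamma_uuv = 4/131, Gamma_uvv = -25/131, Gamma_vuu = 0, Gamma_vuv = -44/131, Gamma_vvv = 275/131


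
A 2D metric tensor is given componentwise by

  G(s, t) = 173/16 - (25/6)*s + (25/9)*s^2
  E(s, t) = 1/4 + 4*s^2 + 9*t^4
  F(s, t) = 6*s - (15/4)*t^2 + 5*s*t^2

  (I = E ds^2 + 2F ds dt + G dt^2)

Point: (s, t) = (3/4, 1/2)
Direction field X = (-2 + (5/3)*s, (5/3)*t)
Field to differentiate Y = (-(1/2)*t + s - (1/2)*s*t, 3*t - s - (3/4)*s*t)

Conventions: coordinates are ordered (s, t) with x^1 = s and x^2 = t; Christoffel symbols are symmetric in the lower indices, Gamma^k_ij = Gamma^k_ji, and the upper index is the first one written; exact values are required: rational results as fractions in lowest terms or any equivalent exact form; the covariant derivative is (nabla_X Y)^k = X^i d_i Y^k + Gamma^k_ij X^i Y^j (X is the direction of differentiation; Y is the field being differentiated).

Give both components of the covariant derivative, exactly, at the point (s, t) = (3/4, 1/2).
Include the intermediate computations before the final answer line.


E = 49/16, F = 9/2, G = 37/4 at the point
E_s = 6, E_t = 9/2, F_s = 29/4, F_t = 0, G_s = 0, G_t = 0
EG - F^2 = 517/64;  g^inv = (64/517) * [[37/4, -9/2], [-9/2, 49/16]]
first-kind symbols [ij,l] = (1/2)(d_i g_jl + d_j g_il - d_l g_ij): [ss,s] = E_s/2 = 3, [ss,t] = F_s - E_t/2 = 5, [st,s] = E_t/2 = 9/4, [st,t] = G_s/2 = 0, [tt,s] = F_t - G_s/2 = 0, [tt,t] = G_t/2 = 0
Gamma^s_ij = (G*[ij,s] - F*[ij,t])/(EG - F^2), Gamma^t_ij = (E*[ij,t] - F*[ij,s])/(EG - F^2)
Gamma_sss = 336/517, Gamma_sst = 1332/517, Gamma_stt = 0, Gamma_tss = 116/517, Gamma_tst = -648/517, Gamma_ttt = 0
X = (-3/4, 5/6), Y = (5/16, 15/32) at the point

Answer: (nabla_X Y)^s = -83323/49632, (nabla_X Y)^t = 25843/8272


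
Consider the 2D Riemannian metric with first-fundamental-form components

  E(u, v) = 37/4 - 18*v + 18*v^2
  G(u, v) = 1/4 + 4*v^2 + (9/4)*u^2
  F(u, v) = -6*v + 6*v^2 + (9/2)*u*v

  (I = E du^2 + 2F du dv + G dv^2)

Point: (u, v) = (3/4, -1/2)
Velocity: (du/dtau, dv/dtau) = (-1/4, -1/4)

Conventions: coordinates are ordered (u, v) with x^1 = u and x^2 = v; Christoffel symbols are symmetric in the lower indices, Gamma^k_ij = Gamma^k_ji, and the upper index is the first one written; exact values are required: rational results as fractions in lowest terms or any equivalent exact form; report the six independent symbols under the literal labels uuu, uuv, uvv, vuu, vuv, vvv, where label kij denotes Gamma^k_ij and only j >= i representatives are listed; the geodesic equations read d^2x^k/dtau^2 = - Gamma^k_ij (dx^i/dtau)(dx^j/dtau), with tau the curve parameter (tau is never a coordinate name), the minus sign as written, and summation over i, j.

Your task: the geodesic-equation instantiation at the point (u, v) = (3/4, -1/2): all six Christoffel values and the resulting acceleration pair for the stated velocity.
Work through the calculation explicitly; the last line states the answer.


E = 91/4, F = 45/16, G = 161/64 at the point
E_u = 0, E_v = -36, F_u = -9/4, F_v = -69/8, G_u = 27/8, G_v = -4
EG - F^2 = 6313/128;  g^inv = (128/6313) * [[161/64, -45/16], [-45/16, 91/4]]
first-kind symbols [ij,l] = (1/2)(d_i g_jl + d_j g_il - d_l g_ij): [uu,u] = E_u/2 = 0, [uu,v] = F_u - E_v/2 = 63/4, [uv,u] = E_v/2 = -18, [uv,v] = G_u/2 = 27/16, [vv,u] = F_v - G_u/2 = -165/16, [vv,v] = G_v/2 = -2
Gamma^u_ij = (G*[ij,u] - F*[ij,v])/(EG - F^2), Gamma^v_ij = (E*[ij,v] - F*[ij,u])/(EG - F^2)
Gamma_uuu = -5670/6313, Gamma_uuv = -12807/12626, Gamma_uvv = -20805/50504, Gamma_vuu = 45864/6313, Gamma_vuv = 11394/6313, Gamma_vvv = -4223/12626
d^2u/dtau^2 = -(Gamma_uuu*(-1/4)^2 + 2*Gamma_uuv*(-1/4)*(-1/4) + Gamma_uvv*(-1/4)^2) = 168621/808064
d^2v/dtau^2 = -(Gamma_vuu*(-1/4)^2 + 2*Gamma_vuv*(-1/4)*(-1/4) + Gamma_vvv*(-1/4)^2) = -133081/202016

Answer: Gamma_uuu = -5670/6313, Gamma_uuv = -12807/12626, Gamma_uvv = -20805/50504, Gamma_vuu = 45864/6313, Gamma_vuv = 11394/6313, Gamma_vvv = -4223/12626; accelerations (d^2u/dtau^2, d^2v/dtau^2) = (168621/808064, -133081/202016)


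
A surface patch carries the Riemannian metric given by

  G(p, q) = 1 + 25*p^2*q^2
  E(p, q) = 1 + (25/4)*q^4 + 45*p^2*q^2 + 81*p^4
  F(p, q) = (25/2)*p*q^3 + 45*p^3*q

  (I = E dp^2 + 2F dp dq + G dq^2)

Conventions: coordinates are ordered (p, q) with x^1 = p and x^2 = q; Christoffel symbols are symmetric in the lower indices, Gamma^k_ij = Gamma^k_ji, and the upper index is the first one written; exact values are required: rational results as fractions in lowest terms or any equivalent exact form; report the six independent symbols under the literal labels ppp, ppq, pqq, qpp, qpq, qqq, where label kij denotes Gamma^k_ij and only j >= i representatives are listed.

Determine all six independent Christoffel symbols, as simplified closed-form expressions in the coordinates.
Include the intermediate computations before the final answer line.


E = 1 + (25/4)*q^4 + 45*p^2*q^2 + 81*p^4; F = (25/2)*p*q^3 + 45*p^3*q; G = 1 + 25*p^2*q^2
Gamma^k_ij = (1/2) g^{kl} (d_i g_jl + d_j g_il - d_l g_ij), with g^inv = (1/(EG-F^2)) [[G, -F], [-F, E]]
first partials: E_p = 90*p*q^2 + 324*p^3, E_q = 25*q^3 + 90*p^2*q, F_p = (25/2)*q^3 + 135*p^2*q, F_q = (75/2)*p*q^2 + 45*p^3, G_p = 50*p*q^2, G_q = 50*p^2*q
D = EG - F^2 = 1 + (25/4)*q^4 + 70*p^2*q^2 + 81*p^4
expanded: Gamma^p_pp = (G E_p - 2F F_p + F E_q)/(2D), Gamma^p_pq = (G E_q - F G_p)/(2D), Gamma^p_qq = (2G F_q - G G_p - F G_q)/(2D), Gamma^q_pp = (2E F_p - E E_q - F E_p)/(2D), Gamma^q_pq = (E G_p - F E_q)/(2D), Gamma^q_qq = (E G_q - 2F F_q + F G_p)/(2D); substitute and cancel common factors

Answer: Gamma_ppp = (648*p^3 + 180*p*q^2)/(324*p^4 + 280*p^2*q^2 + 25*q^4 + 4), Gamma_ppq = (180*p^2*q + 50*q^3)/(324*p^4 + 280*p^2*q^2 + 25*q^4 + 4), Gamma_pqq = (180*p^3 + 50*p*q^2)/(324*p^4 + 280*p^2*q^2 + 25*q^4 + 4), Gamma_qpp = 360*p^2*q/(324*p^4 + 280*p^2*q^2 + 25*q^4 + 4), Gamma_qpq = 100*p*q^2/(324*p^4 + 280*p^2*q^2 + 25*q^4 + 4), Gamma_qqq = 100*p^2*q/(324*p^4 + 280*p^2*q^2 + 25*q^4 + 4)


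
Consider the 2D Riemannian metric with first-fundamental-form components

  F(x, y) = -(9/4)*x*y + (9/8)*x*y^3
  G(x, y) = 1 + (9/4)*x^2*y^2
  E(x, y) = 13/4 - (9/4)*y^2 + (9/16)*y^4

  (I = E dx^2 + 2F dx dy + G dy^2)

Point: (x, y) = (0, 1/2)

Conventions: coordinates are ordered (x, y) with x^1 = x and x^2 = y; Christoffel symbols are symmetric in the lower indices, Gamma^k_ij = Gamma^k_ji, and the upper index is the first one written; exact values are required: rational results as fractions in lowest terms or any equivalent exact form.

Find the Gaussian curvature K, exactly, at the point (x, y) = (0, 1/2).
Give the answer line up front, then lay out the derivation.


Answer: K = -36864/485809

E = 697/256, F = 0, G = 1, EG - F^2 = 697/256 at the point
E_x = 0, E_y = -63/32, F_x = -63/64, F_y = 0, G_x = 0, G_y = 0
E_yy = -45/16, F_xy = -45/32, G_xx = 9/8
Brioschi: K = (det M1 - det M2) / (EG - F^2)^2 with the standard first/second-derivative matrices M1, M2.
M1 = [[-E_yy/2 + F_xy - G_xx/2, E_x/2, F_x - E_y/2], [F_y - G_x/2, E, F], [G_y/2, F, G]] = [[-9/16, 0, 0], [0, 697/256, 0], [0, 0, 1]]; det M1 = -6273/4096
M2 = [[0, E_y/2, G_x/2], [E_y/2, E, F], [G_x/2, F, G]] = [[0, -63/64, 0], [-63/64, 697/256, 0], [0, 0, 1]]; det M2 = -3969/4096
det M1 - det M2 = -9/16; K = -9/16 / (697/256)^2 = -36864/485809


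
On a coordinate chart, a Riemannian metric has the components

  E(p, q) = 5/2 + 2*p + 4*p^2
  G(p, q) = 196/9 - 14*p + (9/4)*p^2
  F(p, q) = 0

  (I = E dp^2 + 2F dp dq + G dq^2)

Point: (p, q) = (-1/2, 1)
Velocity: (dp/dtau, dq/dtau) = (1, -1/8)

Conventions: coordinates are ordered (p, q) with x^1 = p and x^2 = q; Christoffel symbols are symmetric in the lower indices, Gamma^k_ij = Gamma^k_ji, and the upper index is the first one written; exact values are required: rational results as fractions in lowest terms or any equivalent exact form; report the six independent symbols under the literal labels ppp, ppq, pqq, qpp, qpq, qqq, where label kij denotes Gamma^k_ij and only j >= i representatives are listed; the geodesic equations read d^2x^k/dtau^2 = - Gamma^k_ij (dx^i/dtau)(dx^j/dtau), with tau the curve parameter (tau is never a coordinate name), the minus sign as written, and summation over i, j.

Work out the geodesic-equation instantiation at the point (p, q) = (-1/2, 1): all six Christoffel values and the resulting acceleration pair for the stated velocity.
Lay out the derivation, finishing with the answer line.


E = 5/2, F = 0, G = 4225/144 at the point
E_p = -2, E_q = 0, F_p = 0, F_q = 0, G_p = -65/4, G_q = 0
EG - F^2 = 21125/288;  g^inv = (288/21125) * [[4225/144, 0], [0, 5/2]]
first-kind symbols [ij,l] = (1/2)(d_i g_jl + d_j g_il - d_l g_ij): [pp,p] = E_p/2 = -1, [pp,q] = F_p - E_q/2 = 0, [pq,p] = E_q/2 = 0, [pq,q] = G_p/2 = -65/8, [qq,p] = F_q - G_p/2 = 65/8, [qq,q] = G_q/2 = 0
Gamma^p_ij = (G*[ij,p] - F*[ij,q])/(EG - F^2), Gamma^q_ij = (E*[ij,q] - F*[ij,p])/(EG - F^2)
Gamma_ppp = -2/5, Gamma_ppq = 0, Gamma_pqq = 13/4, Gamma_qpp = 0, Gamma_qpq = -18/65, Gamma_qqq = 0
d^2p/dtau^2 = -(Gamma_ppp*(1)^2 + 2*Gamma_ppq*(1)*(-1/8) + Gamma_pqq*(-1/8)^2) = 447/1280
d^2q/dtau^2 = -(Gamma_qpp*(1)^2 + 2*Gamma_qpq*(1)*(-1/8) + Gamma_qqq*(-1/8)^2) = -9/130

Answer: Gamma_ppp = -2/5, Gamma_ppq = 0, Gamma_pqq = 13/4, Gamma_qpp = 0, Gamma_qpq = -18/65, Gamma_qqq = 0; accelerations (d^2p/dtau^2, d^2q/dtau^2) = (447/1280, -9/130)


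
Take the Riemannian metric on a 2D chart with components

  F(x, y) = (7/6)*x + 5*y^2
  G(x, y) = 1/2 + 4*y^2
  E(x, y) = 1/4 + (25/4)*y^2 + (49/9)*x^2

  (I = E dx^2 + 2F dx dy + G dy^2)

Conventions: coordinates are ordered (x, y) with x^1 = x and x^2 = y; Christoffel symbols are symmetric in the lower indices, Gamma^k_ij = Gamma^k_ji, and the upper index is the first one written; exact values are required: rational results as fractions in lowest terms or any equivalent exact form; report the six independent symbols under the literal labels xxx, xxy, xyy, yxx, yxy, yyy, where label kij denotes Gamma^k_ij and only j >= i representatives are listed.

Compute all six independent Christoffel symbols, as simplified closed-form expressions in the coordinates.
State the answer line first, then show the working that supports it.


Answer: Gamma_xxx = (1568*x*y^2 + 525*x*y + 98*x + 2250*y^3 - 420*y^2)/(1568*x^2*y^2 + 98*x^2 - 840*x*y^2 + 297*y^2 + 9), Gamma_xxy = (1800*y^3 + 225*y)/(1568*x^2*y^2 + 98*x^2 - 840*x*y^2 + 297*y^2 + 9), Gamma_xyy = (-336*x*y + 1440*y^3 + 360*y)/(1568*x^2*y^2 + 98*x^2 - 840*x*y^2 + 297*y^2 + 9), Gamma_yxx = (-4900*x^2*y - 3920*x*y^2 - 5625*y^3 + 1050*y^2 - 225*y + 42)/(3136*x^2*y^2 + 196*x^2 - 1680*x*y^2 + 594*y^2 + 18), Gamma_yxy = (-525*x*y - 2250*y^3)/(1568*x^2*y^2 + 98*x^2 - 840*x*y^2 + 297*y^2 + 9), Gamma_yyy = (1568*x^2*y - 840*x*y - 1800*y^3 + 72*y)/(1568*x^2*y^2 + 98*x^2 - 840*x*y^2 + 297*y^2 + 9)

E = 1/4 + (25/4)*y^2 + (49/9)*x^2; F = (7/6)*x + 5*y^2; G = 1/2 + 4*y^2
Gamma^k_ij = (1/2) g^{kl} (d_i g_jl + d_j g_il - d_l g_ij), with g^inv = (1/(EG-F^2)) [[G, -F], [-F, E]]
first partials: E_x = (98/9)*x, E_y = (25/2)*y, F_x = 7/6, F_y = 10*y, G_x = 0, G_y = 8*y
D = EG - F^2 = 1/8 + (33/8)*y^2 + (49/36)*x^2 - (35/3)*x*y^2 + (196/9)*x^2*y^2
expanded: Gamma^x_xx = (G E_x - 2F F_x + F E_y)/(2D), Gamma^x_xy = (G E_y - F G_x)/(2D), Gamma^x_yy = (2G F_y - G G_x - F G_y)/(2D), Gamma^y_xx = (2E F_x - E E_y - F E_x)/(2D), Gamma^y_xy = (E G_x - F E_y)/(2D), Gamma^y_yy = (E G_y - 2F F_y + F G_x)/(2D); substitute and cancel common factors


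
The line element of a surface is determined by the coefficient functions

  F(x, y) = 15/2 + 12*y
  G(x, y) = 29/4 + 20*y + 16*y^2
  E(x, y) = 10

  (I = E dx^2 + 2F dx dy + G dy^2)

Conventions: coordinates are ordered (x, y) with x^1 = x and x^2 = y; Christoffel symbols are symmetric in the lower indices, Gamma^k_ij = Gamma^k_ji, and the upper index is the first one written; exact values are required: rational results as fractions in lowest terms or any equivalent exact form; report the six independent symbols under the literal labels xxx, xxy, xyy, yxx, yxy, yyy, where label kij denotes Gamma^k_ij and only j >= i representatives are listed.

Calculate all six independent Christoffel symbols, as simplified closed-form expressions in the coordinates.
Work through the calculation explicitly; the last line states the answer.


E = 10; F = 15/2 + 12*y; G = 29/4 + 20*y + 16*y^2
Gamma^k_ij = (1/2) g^{kl} (d_i g_jl + d_j g_il - d_l g_ij), with g^inv = (1/(EG-F^2)) [[G, -F], [-F, E]]
first partials: E_x = 0, E_y = 0, F_x = 0, F_y = 12, G_x = 0, G_y = 20 + 32*y
D = EG - F^2 = 65/4 + 20*y + 16*y^2
expanded: Gamma^x_xx = (G E_x - 2F F_x + F E_y)/(2D), Gamma^x_xy = (G E_y - F G_x)/(2D), Gamma^x_yy = (2G F_y - G G_x - F G_y)/(2D), Gamma^y_xx = (2E F_x - E E_y - F E_x)/(2D), Gamma^y_xy = (E G_x - F E_y)/(2D), Gamma^y_yy = (E G_y - 2F F_y + F G_x)/(2D); substitute and cancel common factors

Answer: Gamma_xxx = 0, Gamma_xxy = 0, Gamma_xyy = 48/(64*y^2 + 80*y + 65), Gamma_yxx = 0, Gamma_yxy = 0, Gamma_yyy = (64*y + 40)/(64*y^2 + 80*y + 65)


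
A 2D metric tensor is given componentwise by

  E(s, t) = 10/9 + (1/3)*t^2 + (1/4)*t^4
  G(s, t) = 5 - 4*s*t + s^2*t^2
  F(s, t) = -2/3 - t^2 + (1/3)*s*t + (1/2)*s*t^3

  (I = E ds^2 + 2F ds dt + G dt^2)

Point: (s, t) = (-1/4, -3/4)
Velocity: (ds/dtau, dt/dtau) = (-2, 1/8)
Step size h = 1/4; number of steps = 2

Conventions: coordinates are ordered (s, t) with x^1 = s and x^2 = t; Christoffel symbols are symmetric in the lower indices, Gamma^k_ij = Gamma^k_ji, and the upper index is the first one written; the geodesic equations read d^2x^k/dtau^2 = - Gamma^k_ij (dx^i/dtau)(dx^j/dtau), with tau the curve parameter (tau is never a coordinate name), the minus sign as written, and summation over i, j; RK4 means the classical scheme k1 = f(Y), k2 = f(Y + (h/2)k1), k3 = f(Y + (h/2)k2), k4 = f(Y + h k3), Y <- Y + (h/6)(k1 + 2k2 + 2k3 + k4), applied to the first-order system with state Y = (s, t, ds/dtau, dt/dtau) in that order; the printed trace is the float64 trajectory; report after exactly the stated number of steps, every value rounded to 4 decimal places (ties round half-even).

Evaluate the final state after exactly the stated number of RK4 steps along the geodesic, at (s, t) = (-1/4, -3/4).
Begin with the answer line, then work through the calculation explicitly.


Answer: s = -1.2585, t = -0.6655, ds/dtau = -2.0393, dt/dtau = 0.2210

f(Y) = (ds/dtau, dt/dtau, -Gamma^s_ij Y'^i Y'^j, -Gamma^t_ij Y'^i Y'^j) with the Gammas evaluated at the stage position; h = 0.250000; intermediate values shown to 6 dp
step 0: s = -0.2500, t = -0.7500, ds/dtau = -2.0000, dt/dtau = 0.1250
step 1:
  k1: at (s, t) = (-0.250000, -0.750000), (ds/dtau, dt/dtau) = (-2.000000, 0.125000); Gamma_sss = 0.000000, Gamma_sst = -0.098853, Gamma_stt = -0.032951, Gamma_tss = 0.000000, Gamma_tst = 0.291532, Gamma_ttt = 0.097177; k1 = (-2.000000, 0.125000, -0.048912, 0.144248)
  k2: at (s, t) = (-0.500000, -0.734375), (ds/dtau, dt/dtau) = (-2.006114, 0.143031); Gamma_sss = 0.000000, Gamma_sst = -0.109889, Gamma_stt = -0.074818, Gamma_tss = 0.000000, Gamma_tst = 0.297567, Gamma_ttt = 0.202599; k2 = (-2.006114, 0.143031, -0.061532, 0.166621)
  k3: at (s, t) = (-0.500764, -0.732121), (ds/dtau, dt/dtau) = (-2.007691, 0.145828); Gamma_sss = 0.000000, Gamma_sst = -0.109256, Gamma_stt = -0.074730, Gamma_tss = 0.000000, Gamma_tst = 0.296767, Gamma_ttt = 0.202986; k3 = (-2.007691, 0.145828, -0.062386, 0.169456)
  k4: at (s, t) = (-0.751923, -0.713543), (ds/dtau, dt/dtau) = (-2.015596, 0.167364); Gamma_sss = 0.000000, Gamma_sst = -0.120290, Gamma_stt = -0.126760, Gamma_tss = 0.000000, Gamma_tst = 0.299437, Gamma_ttt = 0.315543; k4 = (-2.015596, 0.167364, -0.077606, 0.193184)
  Y <- Y + (h/6)(k1 + 2k2 + 2k3 + k4): s = -0.7518, t = -0.7137, ds/dtau = -2.0156, dt/dtau = 0.1671
step 2:
  k1: at (s, t) = (-0.751800, -0.713747), (ds/dtau, dt/dtau) = (-2.015598, 0.167066); Gamma_sss = 0.000000, Gamma_sst = -0.120354, Gamma_stt = -0.126771, Gamma_tss = 0.000000, Gamma_tst = 0.299511, Gamma_ttt = 0.315479; k1 = (-2.015598, 0.167066, -0.077518, 0.192908)
  k2: at (s, t) = (-1.003750, -0.692863), (ds/dtau, dt/dtau) = (-2.025288, 0.191180); Gamma_sss = 0.000000, Gamma_sst = -0.131085, Gamma_stt = -0.189903, Gamma_tss = 0.000000, Gamma_tst = 0.298250, Gamma_ttt = 0.432075; k2 = (-2.025288, 0.191180, -0.094570, 0.215169)
  k3: at (s, t) = (-1.004961, -0.689849), (ds/dtau, dt/dtau) = (-2.027419, 0.193962); Gamma_sss = 0.000000, Gamma_sst = -0.129898, Gamma_stt = -0.189233, Gamma_tss = 0.000000, Gamma_tst = 0.297124, Gamma_ttt = 0.432846; k3 = (-2.027419, 0.193962, -0.095043, 0.217400)
  k4: at (s, t) = (-1.258655, -0.665256), (ds/dtau, dt/dtau) = (-2.039359, 0.221416); Gamma_sss = 0.000000, Gamma_sst = -0.138738, Gamma_stt = -0.262491, Gamma_tss = 0.000000, Gamma_tst = 0.290845, Gamma_ttt = 0.550275; k4 = (-2.039359, 0.221416, -0.112425, 0.235683)
  Y <- Y + (h/6)(k1 + 2k2 + 2k3 + k4): s = -1.2585, t = -0.6655, ds/dtau = -2.0393, dt/dtau = 0.2210


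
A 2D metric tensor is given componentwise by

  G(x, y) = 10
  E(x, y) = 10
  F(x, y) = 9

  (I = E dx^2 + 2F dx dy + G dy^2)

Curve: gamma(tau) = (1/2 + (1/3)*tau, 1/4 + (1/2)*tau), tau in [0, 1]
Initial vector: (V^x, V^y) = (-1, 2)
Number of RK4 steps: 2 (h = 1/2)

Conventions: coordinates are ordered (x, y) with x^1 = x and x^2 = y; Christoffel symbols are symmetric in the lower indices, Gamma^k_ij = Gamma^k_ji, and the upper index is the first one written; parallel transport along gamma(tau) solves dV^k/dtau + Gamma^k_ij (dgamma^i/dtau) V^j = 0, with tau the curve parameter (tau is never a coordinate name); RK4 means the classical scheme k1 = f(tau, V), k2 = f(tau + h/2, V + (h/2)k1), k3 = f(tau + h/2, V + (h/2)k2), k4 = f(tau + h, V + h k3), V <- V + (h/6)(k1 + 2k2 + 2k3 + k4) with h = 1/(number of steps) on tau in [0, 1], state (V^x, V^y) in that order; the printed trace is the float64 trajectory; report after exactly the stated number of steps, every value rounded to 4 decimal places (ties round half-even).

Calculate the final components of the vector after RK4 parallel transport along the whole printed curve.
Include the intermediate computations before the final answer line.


gamma'(tau) = (1/3, 1/2); f(tau, V)^k = -Gamma^k_ij(gamma(tau)) gamma'^i(tau) V^j; h = 1/2; intermediate values shown to 6 dp
curve data and Christoffel symbols at the stage parameters:
  tau = 0.000000: gamma = (0.500000, 0.250000), gamma' = (0.333333, 0.500000); Gamma_xxx = 0.000000, Gamma_xxy = 0.000000, Gamma_xyy = 0.000000, Gamma_yxx = 0.000000, Gamma_yxy = 0.000000, Gamma_yyy = 0.000000
  tau = 0.250000: gamma = (0.583333, 0.375000), gamma' = (0.333333, 0.500000); Gamma_xxx = 0.000000, Gamma_xxy = 0.000000, Gamma_xyy = 0.000000, Gamma_yxx = 0.000000, Gamma_yxy = 0.000000, Gamma_yyy = 0.000000
  tau = 0.500000: gamma = (0.666667, 0.500000), gamma' = (0.333333, 0.500000); Gamma_xxx = 0.000000, Gamma_xxy = 0.000000, Gamma_xyy = 0.000000, Gamma_yxx = 0.000000, Gamma_yxy = 0.000000, Gamma_yyy = 0.000000
  tau = 0.750000: gamma = (0.750000, 0.625000), gamma' = (0.333333, 0.500000); Gamma_xxx = 0.000000, Gamma_xxy = 0.000000, Gamma_xyy = 0.000000, Gamma_yxx = 0.000000, Gamma_yxy = 0.000000, Gamma_yyy = 0.000000
  tau = 1.000000: gamma = (0.833333, 0.750000), gamma' = (0.333333, 0.500000); Gamma_xxx = 0.000000, Gamma_xxy = 0.000000, Gamma_xyy = 0.000000, Gamma_yxx = 0.000000, Gamma_yxy = 0.000000, Gamma_yyy = 0.000000
step 0: V^x = -1.0000, V^y = 2.0000
step 1: k1 = (0.000000, 0.000000), k2 = (0.000000, 0.000000), k3 = (0.000000, 0.000000), k4 = (0.000000, 0.000000); V <- V + (h/6)(k1 + 2k2 + 2k3 + k4): V^x = -1.0000, V^y = 2.0000
step 2: k1 = (0.000000, 0.000000), k2 = (0.000000, 0.000000), k3 = (0.000000, 0.000000), k4 = (0.000000, 0.000000); V <- V + (h/6)(k1 + 2k2 + 2k3 + k4): V^x = -1.0000, V^y = 2.0000

Answer: V^x = -1.0000, V^y = 2.0000


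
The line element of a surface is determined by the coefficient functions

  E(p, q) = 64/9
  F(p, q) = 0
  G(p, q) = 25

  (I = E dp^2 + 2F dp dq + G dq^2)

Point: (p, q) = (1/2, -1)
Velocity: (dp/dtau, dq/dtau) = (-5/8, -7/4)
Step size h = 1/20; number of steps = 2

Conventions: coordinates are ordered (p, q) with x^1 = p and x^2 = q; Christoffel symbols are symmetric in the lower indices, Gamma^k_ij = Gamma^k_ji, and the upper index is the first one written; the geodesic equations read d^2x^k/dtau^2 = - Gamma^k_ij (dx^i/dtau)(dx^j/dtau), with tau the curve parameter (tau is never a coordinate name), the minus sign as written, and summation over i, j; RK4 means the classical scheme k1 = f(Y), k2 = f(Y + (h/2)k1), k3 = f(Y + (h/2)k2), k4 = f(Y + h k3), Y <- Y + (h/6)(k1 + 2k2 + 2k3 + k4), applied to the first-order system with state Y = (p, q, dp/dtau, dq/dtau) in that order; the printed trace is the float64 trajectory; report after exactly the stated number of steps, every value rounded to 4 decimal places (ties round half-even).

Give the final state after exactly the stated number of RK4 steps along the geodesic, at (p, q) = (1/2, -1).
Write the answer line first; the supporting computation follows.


Answer: p = 0.4375, q = -1.1750, dp/dtau = -0.6250, dq/dtau = -1.7500

f(Y) = (dp/dtau, dq/dtau, -Gamma^p_ij Y'^i Y'^j, -Gamma^q_ij Y'^i Y'^j) with the Gammas evaluated at the stage position; h = 0.050000; intermediate values shown to 6 dp
step 0: p = 0.5000, q = -1.0000, dp/dtau = -0.6250, dq/dtau = -1.7500
step 1:
  k1: at (p, q) = (0.500000, -1.000000), (dp/dtau, dq/dtau) = (-0.625000, -1.750000); Gamma_ppp = 0.000000, Gamma_ppq = 0.000000, Gamma_pqq = 0.000000, Gamma_qpp = 0.000000, Gamma_qpq = 0.000000, Gamma_qqq = 0.000000; k1 = (-0.625000, -1.750000, 0.000000, 0.000000)
  k2: at (p, q) = (0.484375, -1.043750), (dp/dtau, dq/dtau) = (-0.625000, -1.750000); Gamma_ppp = 0.000000, Gamma_ppq = 0.000000, Gamma_pqq = 0.000000, Gamma_qpp = 0.000000, Gamma_qpq = 0.000000, Gamma_qqq = 0.000000; k2 = (-0.625000, -1.750000, 0.000000, 0.000000)
  k3: at (p, q) = (0.484375, -1.043750), (dp/dtau, dq/dtau) = (-0.625000, -1.750000); Gamma_ppp = 0.000000, Gamma_ppq = 0.000000, Gamma_pqq = 0.000000, Gamma_qpp = 0.000000, Gamma_qpq = 0.000000, Gamma_qqq = 0.000000; k3 = (-0.625000, -1.750000, 0.000000, 0.000000)
  k4: at (p, q) = (0.468750, -1.087500), (dp/dtau, dq/dtau) = (-0.625000, -1.750000); Gamma_ppp = 0.000000, Gamma_ppq = 0.000000, Gamma_pqq = 0.000000, Gamma_qpp = 0.000000, Gamma_qpq = 0.000000, Gamma_qqq = 0.000000; k4 = (-0.625000, -1.750000, 0.000000, 0.000000)
  Y <- Y + (h/6)(k1 + 2k2 + 2k3 + k4): p = 0.4688, q = -1.0875, dp/dtau = -0.6250, dq/dtau = -1.7500
step 2:
  k1: at (p, q) = (0.468750, -1.087500), (dp/dtau, dq/dtau) = (-0.625000, -1.750000); Gamma_ppp = 0.000000, Gamma_ppq = 0.000000, Gamma_pqq = 0.000000, Gamma_qpp = 0.000000, Gamma_qpq = 0.000000, Gamma_qqq = 0.000000; k1 = (-0.625000, -1.750000, 0.000000, 0.000000)
  k2: at (p, q) = (0.453125, -1.131250), (dp/dtau, dq/dtau) = (-0.625000, -1.750000); Gamma_ppp = 0.000000, Gamma_ppq = 0.000000, Gamma_pqq = 0.000000, Gamma_qpp = 0.000000, Gamma_qpq = 0.000000, Gamma_qqq = 0.000000; k2 = (-0.625000, -1.750000, 0.000000, 0.000000)
  k3: at (p, q) = (0.453125, -1.131250), (dp/dtau, dq/dtau) = (-0.625000, -1.750000); Gamma_ppp = 0.000000, Gamma_ppq = 0.000000, Gamma_pqq = 0.000000, Gamma_qpp = 0.000000, Gamma_qpq = 0.000000, Gamma_qqq = 0.000000; k3 = (-0.625000, -1.750000, 0.000000, 0.000000)
  k4: at (p, q) = (0.437500, -1.175000), (dp/dtau, dq/dtau) = (-0.625000, -1.750000); Gamma_ppp = 0.000000, Gamma_ppq = 0.000000, Gamma_pqq = 0.000000, Gamma_qpp = 0.000000, Gamma_qpq = 0.000000, Gamma_qqq = 0.000000; k4 = (-0.625000, -1.750000, 0.000000, 0.000000)
  Y <- Y + (h/6)(k1 + 2k2 + 2k3 + k4): p = 0.4375, q = -1.1750, dp/dtau = -0.6250, dq/dtau = -1.7500


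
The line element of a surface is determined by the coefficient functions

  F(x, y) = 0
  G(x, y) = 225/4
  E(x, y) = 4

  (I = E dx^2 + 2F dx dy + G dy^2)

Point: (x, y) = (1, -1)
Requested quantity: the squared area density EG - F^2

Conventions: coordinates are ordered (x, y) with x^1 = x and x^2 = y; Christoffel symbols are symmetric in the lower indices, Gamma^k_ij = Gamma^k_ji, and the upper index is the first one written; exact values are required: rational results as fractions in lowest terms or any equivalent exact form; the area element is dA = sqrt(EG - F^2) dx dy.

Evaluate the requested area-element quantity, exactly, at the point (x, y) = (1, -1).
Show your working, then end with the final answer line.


E = 4, F = 0, G = 225/4; EG - F^2 = 225

Answer: EG - F^2 = 225


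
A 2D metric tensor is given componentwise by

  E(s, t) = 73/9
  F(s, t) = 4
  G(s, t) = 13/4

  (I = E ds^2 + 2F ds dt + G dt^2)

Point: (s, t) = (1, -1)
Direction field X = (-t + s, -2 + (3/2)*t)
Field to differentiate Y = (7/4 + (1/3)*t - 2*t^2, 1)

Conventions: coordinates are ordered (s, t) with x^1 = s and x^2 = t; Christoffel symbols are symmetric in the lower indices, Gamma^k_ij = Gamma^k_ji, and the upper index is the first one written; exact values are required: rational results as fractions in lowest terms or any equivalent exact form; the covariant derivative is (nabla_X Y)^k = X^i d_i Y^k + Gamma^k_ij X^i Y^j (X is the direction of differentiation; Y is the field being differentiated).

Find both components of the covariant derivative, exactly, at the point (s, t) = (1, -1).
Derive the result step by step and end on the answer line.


E = 73/9, F = 4, G = 13/4 at the point
E_s = 0, E_t = 0, F_s = 0, F_t = 0, G_s = 0, G_t = 0
EG - F^2 = 373/36;  g^inv = (36/373) * [[13/4, -4], [-4, 73/9]]
first-kind symbols [ij,l] = (1/2)(d_i g_jl + d_j g_il - d_l g_ij): [ss,s] = E_s/2 = 0, [ss,t] = F_s - E_t/2 = 0, [st,s] = E_t/2 = 0, [st,t] = G_s/2 = 0, [tt,s] = F_t - G_s/2 = 0, [tt,t] = G_t/2 = 0
Gamma^s_ij = (G*[ij,s] - F*[ij,t])/(EG - F^2), Gamma^t_ij = (E*[ij,t] - F*[ij,s])/(EG - F^2)
Gamma_sss = 0, Gamma_sst = 0, Gamma_stt = 0, Gamma_tss = 0, Gamma_tst = 0, Gamma_ttt = 0
X = (2, -7/2), Y = (-7/12, 1) at the point

Answer: (nabla_X Y)^s = -91/6, (nabla_X Y)^t = 0


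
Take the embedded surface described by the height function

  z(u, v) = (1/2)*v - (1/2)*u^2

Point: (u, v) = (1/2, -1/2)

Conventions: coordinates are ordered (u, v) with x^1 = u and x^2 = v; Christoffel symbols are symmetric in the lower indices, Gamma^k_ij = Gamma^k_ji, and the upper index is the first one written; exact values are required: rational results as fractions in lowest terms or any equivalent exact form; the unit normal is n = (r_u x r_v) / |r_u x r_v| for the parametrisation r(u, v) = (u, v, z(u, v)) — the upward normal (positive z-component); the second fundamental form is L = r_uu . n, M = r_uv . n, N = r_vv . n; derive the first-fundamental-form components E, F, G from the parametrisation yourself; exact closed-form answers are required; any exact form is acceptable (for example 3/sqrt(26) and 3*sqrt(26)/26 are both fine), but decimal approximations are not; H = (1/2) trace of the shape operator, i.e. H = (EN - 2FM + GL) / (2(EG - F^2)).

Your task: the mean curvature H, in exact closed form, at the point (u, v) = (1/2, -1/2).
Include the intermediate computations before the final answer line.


z_u = -1/2, z_v = 1/2, z_uu = -1, z_uv = 0, z_vv = 0
E = 5/4, F = -1/4, G = 5/4; answer radicand W^2 = 3/2
unnormalised second-form numerators: l = -1, m = 0, n = 0; L = l/sqrt(3/2), and similarly M = m/sqrt(W^2), N = n/sqrt(W^2)
H = (E*n - 2*F*m + G*l) / (2*(EG - F^2)*sqrt(W^2)); E*n - 2*F*m + G*l = -5/4, EG - F^2 = 3/2, so H = (-5/12)/sqrt(3/2)

Answer: H = -5*sqrt(6)/36


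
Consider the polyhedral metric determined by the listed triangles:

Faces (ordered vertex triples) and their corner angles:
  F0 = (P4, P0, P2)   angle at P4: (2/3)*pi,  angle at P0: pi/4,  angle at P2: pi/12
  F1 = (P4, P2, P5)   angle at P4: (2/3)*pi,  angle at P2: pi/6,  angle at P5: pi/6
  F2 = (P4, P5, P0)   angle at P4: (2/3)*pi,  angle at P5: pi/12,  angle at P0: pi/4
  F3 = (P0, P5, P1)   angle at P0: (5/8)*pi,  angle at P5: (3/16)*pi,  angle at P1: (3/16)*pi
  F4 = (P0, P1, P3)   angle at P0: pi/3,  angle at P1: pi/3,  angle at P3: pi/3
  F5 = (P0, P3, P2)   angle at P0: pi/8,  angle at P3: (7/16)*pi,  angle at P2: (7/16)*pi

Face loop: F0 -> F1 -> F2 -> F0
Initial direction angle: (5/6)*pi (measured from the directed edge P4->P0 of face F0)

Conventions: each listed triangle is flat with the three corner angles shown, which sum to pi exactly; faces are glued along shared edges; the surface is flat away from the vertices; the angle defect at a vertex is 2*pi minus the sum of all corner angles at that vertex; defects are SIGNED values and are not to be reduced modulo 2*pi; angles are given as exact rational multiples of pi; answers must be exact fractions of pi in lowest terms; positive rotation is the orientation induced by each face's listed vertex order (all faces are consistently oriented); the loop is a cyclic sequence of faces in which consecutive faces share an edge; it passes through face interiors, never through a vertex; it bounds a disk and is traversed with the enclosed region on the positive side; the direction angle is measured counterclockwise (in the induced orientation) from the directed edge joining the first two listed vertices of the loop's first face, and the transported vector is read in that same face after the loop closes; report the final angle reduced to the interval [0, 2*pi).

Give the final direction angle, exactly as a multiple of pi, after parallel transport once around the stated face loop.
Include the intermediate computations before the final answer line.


enclosed vertex P4: corner angles sum to 2*pi, defect = 2*pi - 2*pi = 0
summing the enclosed defects onto the initial angle, mod 2*pi in the induced orientation:
final angle = (5/6)*pi + 0 = (5/6)*pi (mod 2*pi)

Answer: final direction angle = (5/6)*pi


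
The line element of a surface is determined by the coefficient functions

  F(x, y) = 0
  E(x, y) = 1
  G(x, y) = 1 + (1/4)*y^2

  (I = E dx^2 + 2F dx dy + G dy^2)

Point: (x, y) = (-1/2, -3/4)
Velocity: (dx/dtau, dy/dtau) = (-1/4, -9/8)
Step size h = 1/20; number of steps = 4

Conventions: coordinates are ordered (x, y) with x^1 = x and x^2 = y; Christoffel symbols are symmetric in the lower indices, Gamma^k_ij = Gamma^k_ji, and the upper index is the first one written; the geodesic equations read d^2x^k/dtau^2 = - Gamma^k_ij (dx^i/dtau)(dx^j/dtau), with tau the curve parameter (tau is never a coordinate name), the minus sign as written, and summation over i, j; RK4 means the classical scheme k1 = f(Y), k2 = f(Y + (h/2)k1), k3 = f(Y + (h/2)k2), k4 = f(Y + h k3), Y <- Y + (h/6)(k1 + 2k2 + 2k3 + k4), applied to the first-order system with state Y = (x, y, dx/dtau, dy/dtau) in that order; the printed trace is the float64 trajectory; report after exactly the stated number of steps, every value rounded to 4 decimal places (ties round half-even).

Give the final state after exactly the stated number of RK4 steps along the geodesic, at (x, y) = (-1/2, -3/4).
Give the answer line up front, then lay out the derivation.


Answer: x = -0.5500, y = -0.9707, dx/dtau = -0.2500, dy/dtau = -1.0809

f(Y) = (dx/dtau, dy/dtau, -Gamma^x_ij Y'^i Y'^j, -Gamma^y_ij Y'^i Y'^j) with the Gammas evaluated at the stage position; h = 0.050000; intermediate values shown to 6 dp
step 0: x = -0.5000, y = -0.7500, dx/dtau = -0.2500, dy/dtau = -1.1250
step 1:
  k1: at (x, y) = (-0.500000, -0.750000), (dx/dtau, dy/dtau) = (-0.250000, -1.125000); Gamma_xxx = 0.000000, Gamma_xxy = 0.000000, Gamma_xyy = 0.000000, Gamma_yxx = 0.000000, Gamma_yxy = 0.000000, Gamma_yyy = -0.164384; k1 = (-0.250000, -1.125000, 0.000000, 0.208048)
  k2: at (x, y) = (-0.506250, -0.778125), (dx/dtau, dy/dtau) = (-0.250000, -1.119799); Gamma_xxx = 0.000000, Gamma_xxy = 0.000000, Gamma_xyy = 0.000000, Gamma_yxx = 0.000000, Gamma_yxy = 0.000000, Gamma_yyy = -0.168956; k2 = (-0.250000, -1.119799, 0.000000, 0.211863)
  k3: at (x, y) = (-0.506250, -0.777995), (dx/dtau, dy/dtau) = (-0.250000, -1.119703); Gamma_xxx = 0.000000, Gamma_xxy = 0.000000, Gamma_xyy = 0.000000, Gamma_yxx = 0.000000, Gamma_yxy = 0.000000, Gamma_yyy = -0.168936; k3 = (-0.250000, -1.119703, 0.000000, 0.211801)
  k4: at (x, y) = (-0.512500, -0.805985), (dx/dtau, dy/dtau) = (-0.250000, -1.114410); Gamma_xxx = 0.000000, Gamma_xxy = 0.000000, Gamma_xyy = 0.000000, Gamma_yxx = 0.000000, Gamma_yxy = 0.000000, Gamma_yyy = -0.173345; k4 = (-0.250000, -1.114410, 0.000000, 0.215278)
  Y <- Y + (h/6)(k1 + 2k2 + 2k3 + k4): x = -0.5125, y = -0.8060, dx/dtau = -0.2500, dy/dtau = -1.1144
step 2:
  k1: at (x, y) = (-0.512500, -0.805987), (dx/dtau, dy/dtau) = (-0.250000, -1.114411); Gamma_xxx = 0.000000, Gamma_xxy = 0.000000, Gamma_xyy = 0.000000, Gamma_yxx = 0.000000, Gamma_yxy = 0.000000, Gamma_yyy = -0.173345; k1 = (-0.250000, -1.114411, 0.000000, 0.215279)
  k2: at (x, y) = (-0.518750, -0.833847), (dx/dtau, dy/dtau) = (-0.250000, -1.109029); Gamma_xxx = 0.000000, Gamma_xxy = 0.000000, Gamma_xyy = 0.000000, Gamma_yxx = 0.000000, Gamma_yxy = 0.000000, Gamma_yyy = -0.177592; k2 = (-0.250000, -1.109029, 0.000000, 0.218428)
  k3: at (x, y) = (-0.518750, -0.833713), (dx/dtau, dy/dtau) = (-0.250000, -1.108951); Gamma_xxx = 0.000000, Gamma_xxy = 0.000000, Gamma_xyy = 0.000000, Gamma_yxx = 0.000000, Gamma_yxy = 0.000000, Gamma_yyy = -0.177572; k3 = (-0.250000, -1.108951, 0.000000, 0.218373)
  k4: at (x, y) = (-0.525000, -0.861434), (dx/dtau, dy/dtau) = (-0.250000, -1.103493); Gamma_xxx = 0.000000, Gamma_xxy = 0.000000, Gamma_xyy = 0.000000, Gamma_yxx = 0.000000, Gamma_yxy = 0.000000, Gamma_yyy = -0.181658; k4 = (-0.250000, -1.103493, 0.000000, 0.221204)
  Y <- Y + (h/6)(k1 + 2k2 + 2k3 + k4): x = -0.5250, y = -0.8614, dx/dtau = -0.2500, dy/dtau = -1.1035
step 3:
  k1: at (x, y) = (-0.525000, -0.861436), (dx/dtau, dy/dtau) = (-0.250000, -1.103494); Gamma_xxx = 0.000000, Gamma_xxy = 0.000000, Gamma_xyy = 0.000000, Gamma_yxx = 0.000000, Gamma_yxy = 0.000000, Gamma_yyy = -0.181658; k1 = (-0.250000, -1.103494, 0.000000, 0.221205)
  k2: at (x, y) = (-0.531250, -0.889023), (dx/dtau, dy/dtau) = (-0.250000, -1.097964); Gamma_xxx = 0.000000, Gamma_xxy = 0.000000, Gamma_xyy = 0.000000, Gamma_yxx = 0.000000, Gamma_yxy = 0.000000, Gamma_yyy = -0.185586; k2 = (-0.250000, -1.097964, 0.000000, 0.223728)
  k3: at (x, y) = (-0.531250, -0.888885), (dx/dtau, dy/dtau) = (-0.250000, -1.097901); Gamma_xxx = 0.000000, Gamma_xxy = 0.000000, Gamma_xyy = 0.000000, Gamma_yxx = 0.000000, Gamma_yxy = 0.000000, Gamma_yyy = -0.185566; k3 = (-0.250000, -1.097901, 0.000000, 0.223679)
  k4: at (x, y) = (-0.537500, -0.916331), (dx/dtau, dy/dtau) = (-0.250000, -1.092310); Gamma_xxx = 0.000000, Gamma_xxy = 0.000000, Gamma_xyy = 0.000000, Gamma_yxx = 0.000000, Gamma_yxy = 0.000000, Gamma_yyy = -0.189338; k4 = (-0.250000, -1.092310, 0.000000, 0.225907)
  Y <- Y + (h/6)(k1 + 2k2 + 2k3 + k4): x = -0.5375, y = -0.9163, dx/dtau = -0.2500, dy/dtau = -1.0923
step 4:
  k1: at (x, y) = (-0.537500, -0.916332), (dx/dtau, dy/dtau) = (-0.250000, -1.092311); Gamma_xxx = 0.000000, Gamma_xxy = 0.000000, Gamma_xyy = 0.000000, Gamma_yxx = 0.000000, Gamma_yxy = 0.000000, Gamma_yyy = -0.189338; k1 = (-0.250000, -1.092311, 0.000000, 0.225907)
  k2: at (x, y) = (-0.543750, -0.943640), (dx/dtau, dy/dtau) = (-0.250000, -1.086663); Gamma_xxx = 0.000000, Gamma_xxy = 0.000000, Gamma_xyy = 0.000000, Gamma_yxx = 0.000000, Gamma_yxy = 0.000000, Gamma_yyy = -0.192955; k2 = (-0.250000, -1.086663, 0.000000, 0.227849)
  k3: at (x, y) = (-0.543750, -0.943498), (dx/dtau, dy/dtau) = (-0.250000, -1.086615); Gamma_xxx = 0.000000, Gamma_xxy = 0.000000, Gamma_xyy = 0.000000, Gamma_yxx = 0.000000, Gamma_yxy = 0.000000, Gamma_yyy = -0.192937; k3 = (-0.250000, -1.086615, 0.000000, 0.227807)
  k4: at (x, y) = (-0.550000, -0.970662), (dx/dtau, dy/dtau) = (-0.250000, -1.080921); Gamma_xxx = 0.000000, Gamma_xxy = 0.000000, Gamma_xyy = 0.000000, Gamma_yxx = 0.000000, Gamma_yxy = 0.000000, Gamma_yyy = -0.196403; k4 = (-0.250000, -1.080921, 0.000000, 0.229476)
  Y <- Y + (h/6)(k1 + 2k2 + 2k3 + k4): x = -0.5500, y = -0.9707, dx/dtau = -0.2500, dy/dtau = -1.0809
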